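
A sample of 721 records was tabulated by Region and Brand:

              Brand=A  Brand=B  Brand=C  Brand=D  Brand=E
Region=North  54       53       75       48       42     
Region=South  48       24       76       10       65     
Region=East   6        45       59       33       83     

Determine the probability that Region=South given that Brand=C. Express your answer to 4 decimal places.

0.3619

Total with Brand=C: 75 + 76 + 59 = 210.
P(Region=South | Brand=C) = 76/210 = 0.3619.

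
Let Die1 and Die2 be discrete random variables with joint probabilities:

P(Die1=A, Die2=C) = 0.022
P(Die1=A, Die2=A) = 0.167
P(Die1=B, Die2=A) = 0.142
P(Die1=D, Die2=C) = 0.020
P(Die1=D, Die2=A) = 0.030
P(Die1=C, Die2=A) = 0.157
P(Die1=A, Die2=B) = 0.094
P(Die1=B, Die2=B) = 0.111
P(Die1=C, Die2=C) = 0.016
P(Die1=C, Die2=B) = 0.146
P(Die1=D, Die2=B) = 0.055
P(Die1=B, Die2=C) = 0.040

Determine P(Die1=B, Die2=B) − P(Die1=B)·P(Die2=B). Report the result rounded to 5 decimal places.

P(Die1=B) = 0.142 + 0.111 + 0.040 = 0.293.
P(Die2=B) = 0.094 + 0.111 + 0.146 + 0.055 = 0.406.
P(Die1=B, Die2=B) − P(Die1=B)P(Die2=B) = 0.111 − 0.293×0.406 = -0.00796.

-0.00796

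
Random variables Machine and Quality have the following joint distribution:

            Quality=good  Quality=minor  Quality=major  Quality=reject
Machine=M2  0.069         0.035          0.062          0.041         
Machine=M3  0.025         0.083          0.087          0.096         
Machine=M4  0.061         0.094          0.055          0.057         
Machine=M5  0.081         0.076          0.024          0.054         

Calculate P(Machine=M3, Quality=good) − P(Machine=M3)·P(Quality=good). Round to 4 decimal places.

-0.0437

P(Machine=M3) = 0.025 + 0.083 + 0.087 + 0.096 = 0.291.
P(Quality=good) = 0.069 + 0.025 + 0.061 + 0.081 = 0.236.
P(Machine=M3, Quality=good) − P(Machine=M3)P(Quality=good) = 0.025 − 0.291×0.236 = -0.0437.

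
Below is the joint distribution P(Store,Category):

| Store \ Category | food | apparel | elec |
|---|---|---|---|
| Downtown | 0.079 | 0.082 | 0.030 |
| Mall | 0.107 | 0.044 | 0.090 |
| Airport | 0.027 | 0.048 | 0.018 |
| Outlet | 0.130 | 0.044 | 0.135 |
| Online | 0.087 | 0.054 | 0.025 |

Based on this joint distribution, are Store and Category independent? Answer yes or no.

P(Store=Outlet) = 0.309 and P(Category=elec) = 0.298, so their product is 0.09208, but P(Store=Outlet, Category=elec) = 0.135. Since these differ, Store and Category are not independent.

no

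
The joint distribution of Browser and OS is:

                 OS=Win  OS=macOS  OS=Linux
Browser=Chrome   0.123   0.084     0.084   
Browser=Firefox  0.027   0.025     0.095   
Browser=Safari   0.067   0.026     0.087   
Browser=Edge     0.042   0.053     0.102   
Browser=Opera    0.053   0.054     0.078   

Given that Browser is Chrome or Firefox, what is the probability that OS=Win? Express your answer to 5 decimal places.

P(Browser=Chrome) = 0.123 + 0.084 + 0.084 = 0.291.
P(Browser=Firefox) = 0.027 + 0.025 + 0.095 = 0.147.
P(Browser ∈ {Chrome, Firefox}) = 0.291 + 0.147 = 0.438; P(OS=Win, Browser ∈ {Chrome, Firefox}) = 0.123 + 0.027 = 0.150.
P(OS=Win | Browser ∈ {Chrome, Firefox}) = 0.150/0.438 = 0.34247.

0.34247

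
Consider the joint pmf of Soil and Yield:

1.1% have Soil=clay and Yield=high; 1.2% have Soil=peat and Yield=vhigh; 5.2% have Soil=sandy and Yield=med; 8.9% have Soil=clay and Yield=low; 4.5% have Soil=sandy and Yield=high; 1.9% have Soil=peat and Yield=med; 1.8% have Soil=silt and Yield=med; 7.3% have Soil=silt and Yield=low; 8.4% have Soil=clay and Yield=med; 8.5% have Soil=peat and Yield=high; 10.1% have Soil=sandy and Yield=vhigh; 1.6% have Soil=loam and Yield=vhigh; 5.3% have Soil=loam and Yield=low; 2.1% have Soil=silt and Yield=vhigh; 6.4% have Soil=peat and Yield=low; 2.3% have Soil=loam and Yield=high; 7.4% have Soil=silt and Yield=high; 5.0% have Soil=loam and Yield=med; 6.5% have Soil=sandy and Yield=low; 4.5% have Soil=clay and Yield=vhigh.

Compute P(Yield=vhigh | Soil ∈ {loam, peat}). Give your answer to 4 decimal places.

0.0870

P(Soil=loam) = 0.053 + 0.050 + 0.023 + 0.016 = 0.142.
P(Soil=peat) = 0.064 + 0.019 + 0.085 + 0.012 = 0.180.
P(Soil ∈ {loam, peat}) = 0.142 + 0.180 = 0.322; P(Yield=vhigh, Soil ∈ {loam, peat}) = 0.016 + 0.012 = 0.028.
P(Yield=vhigh | Soil ∈ {loam, peat}) = 0.028/0.322 = 0.0870.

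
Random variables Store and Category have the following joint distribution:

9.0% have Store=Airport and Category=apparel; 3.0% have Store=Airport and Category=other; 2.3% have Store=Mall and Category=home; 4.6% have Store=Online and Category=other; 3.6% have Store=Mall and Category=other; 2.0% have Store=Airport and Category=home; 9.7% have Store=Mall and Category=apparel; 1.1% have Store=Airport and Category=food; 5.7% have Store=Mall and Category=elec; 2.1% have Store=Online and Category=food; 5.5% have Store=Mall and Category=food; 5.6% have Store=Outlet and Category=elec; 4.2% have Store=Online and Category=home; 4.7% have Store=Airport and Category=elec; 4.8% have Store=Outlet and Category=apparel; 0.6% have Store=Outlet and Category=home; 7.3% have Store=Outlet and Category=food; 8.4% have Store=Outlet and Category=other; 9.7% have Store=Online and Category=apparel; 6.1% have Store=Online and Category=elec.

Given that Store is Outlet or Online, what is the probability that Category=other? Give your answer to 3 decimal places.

P(Store=Outlet) = 0.073 + 0.048 + 0.056 + 0.006 + 0.084 = 0.267.
P(Store=Online) = 0.021 + 0.097 + 0.061 + 0.042 + 0.046 = 0.267.
P(Store ∈ {Outlet, Online}) = 0.267 + 0.267 = 0.534; P(Category=other, Store ∈ {Outlet, Online}) = 0.084 + 0.046 = 0.130.
P(Category=other | Store ∈ {Outlet, Online}) = 0.130/0.534 = 0.243.

0.243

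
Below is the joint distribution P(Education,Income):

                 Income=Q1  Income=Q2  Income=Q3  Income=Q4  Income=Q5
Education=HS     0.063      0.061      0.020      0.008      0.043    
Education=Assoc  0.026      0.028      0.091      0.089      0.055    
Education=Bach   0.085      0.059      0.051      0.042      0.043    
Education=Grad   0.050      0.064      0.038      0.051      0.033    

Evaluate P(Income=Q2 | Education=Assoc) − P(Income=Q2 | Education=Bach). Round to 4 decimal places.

-0.1138

P(Education=Assoc) = 0.026 + 0.028 + 0.091 + 0.089 + 0.055 = 0.289; P(Income=Q2 | Education=Assoc) = 0.028/0.289 = 0.09689.
P(Education=Bach) = 0.085 + 0.059 + 0.051 + 0.042 + 0.043 = 0.280; P(Income=Q2 | Education=Bach) = 0.059/0.280 = 0.21071.
Difference = -0.1138.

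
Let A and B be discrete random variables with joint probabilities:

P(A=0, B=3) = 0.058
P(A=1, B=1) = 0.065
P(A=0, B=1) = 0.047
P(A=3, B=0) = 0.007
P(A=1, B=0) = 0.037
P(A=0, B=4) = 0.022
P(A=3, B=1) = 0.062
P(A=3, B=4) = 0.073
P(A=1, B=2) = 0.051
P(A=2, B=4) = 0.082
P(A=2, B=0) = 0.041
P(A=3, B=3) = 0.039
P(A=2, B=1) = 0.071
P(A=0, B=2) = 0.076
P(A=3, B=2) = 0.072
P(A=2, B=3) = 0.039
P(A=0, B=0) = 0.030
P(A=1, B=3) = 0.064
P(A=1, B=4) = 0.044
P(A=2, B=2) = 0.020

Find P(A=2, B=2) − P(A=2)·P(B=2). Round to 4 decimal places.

-0.0354

P(A=2) = 0.041 + 0.071 + 0.020 + 0.039 + 0.082 = 0.253.
P(B=2) = 0.076 + 0.051 + 0.020 + 0.072 = 0.219.
P(A=2, B=2) − P(A=2)P(B=2) = 0.020 − 0.253×0.219 = -0.0354.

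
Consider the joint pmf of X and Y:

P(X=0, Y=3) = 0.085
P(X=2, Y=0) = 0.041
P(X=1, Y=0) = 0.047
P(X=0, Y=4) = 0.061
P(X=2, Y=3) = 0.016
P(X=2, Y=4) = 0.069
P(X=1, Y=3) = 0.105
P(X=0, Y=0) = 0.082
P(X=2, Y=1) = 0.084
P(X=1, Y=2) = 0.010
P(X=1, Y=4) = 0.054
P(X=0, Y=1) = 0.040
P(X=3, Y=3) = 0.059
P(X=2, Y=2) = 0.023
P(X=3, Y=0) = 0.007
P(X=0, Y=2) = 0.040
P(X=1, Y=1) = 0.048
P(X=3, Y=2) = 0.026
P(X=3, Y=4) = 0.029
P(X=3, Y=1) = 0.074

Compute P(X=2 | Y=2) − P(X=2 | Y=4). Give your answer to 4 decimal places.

-0.0916

P(Y=2) = 0.040 + 0.010 + 0.023 + 0.026 = 0.099; P(X=2 | Y=2) = 0.023/0.099 = 0.23232.
P(Y=4) = 0.061 + 0.054 + 0.069 + 0.029 = 0.213; P(X=2 | Y=4) = 0.069/0.213 = 0.32394.
Difference = -0.0916.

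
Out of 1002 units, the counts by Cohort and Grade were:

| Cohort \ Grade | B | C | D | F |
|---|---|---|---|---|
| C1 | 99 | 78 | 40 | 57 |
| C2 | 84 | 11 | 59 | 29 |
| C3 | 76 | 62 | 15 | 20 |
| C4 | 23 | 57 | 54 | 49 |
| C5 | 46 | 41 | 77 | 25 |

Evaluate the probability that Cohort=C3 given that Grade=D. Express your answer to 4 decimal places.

Total with Grade=D: 40 + 59 + 15 + 54 + 77 = 245.
P(Cohort=C3 | Grade=D) = 15/245 = 0.0612.

0.0612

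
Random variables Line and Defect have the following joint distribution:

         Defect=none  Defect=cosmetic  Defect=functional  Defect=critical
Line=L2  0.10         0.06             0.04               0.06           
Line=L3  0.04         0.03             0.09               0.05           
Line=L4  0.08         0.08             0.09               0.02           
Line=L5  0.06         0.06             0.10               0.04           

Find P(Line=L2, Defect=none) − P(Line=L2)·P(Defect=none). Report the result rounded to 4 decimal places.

0.0272

P(Line=L2) = 0.10 + 0.06 + 0.04 + 0.06 = 0.26.
P(Defect=none) = 0.10 + 0.04 + 0.08 + 0.06 = 0.28.
P(Line=L2, Defect=none) − P(Line=L2)P(Defect=none) = 0.10 − 0.26×0.28 = 0.0272.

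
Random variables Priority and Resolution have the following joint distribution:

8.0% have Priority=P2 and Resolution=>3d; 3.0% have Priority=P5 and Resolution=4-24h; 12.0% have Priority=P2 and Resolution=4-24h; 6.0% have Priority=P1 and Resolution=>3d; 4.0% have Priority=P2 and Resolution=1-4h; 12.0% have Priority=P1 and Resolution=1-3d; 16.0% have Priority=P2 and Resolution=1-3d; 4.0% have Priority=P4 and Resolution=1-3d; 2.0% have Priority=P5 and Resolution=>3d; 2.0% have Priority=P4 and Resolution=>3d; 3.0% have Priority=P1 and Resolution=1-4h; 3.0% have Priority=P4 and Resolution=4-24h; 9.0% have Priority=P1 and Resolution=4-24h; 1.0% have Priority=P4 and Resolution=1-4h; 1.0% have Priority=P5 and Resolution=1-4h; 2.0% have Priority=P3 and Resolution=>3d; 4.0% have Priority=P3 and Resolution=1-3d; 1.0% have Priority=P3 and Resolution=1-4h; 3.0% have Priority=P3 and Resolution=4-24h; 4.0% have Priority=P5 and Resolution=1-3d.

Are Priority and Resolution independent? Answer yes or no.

yes

Every cell satisfies P(Priority,Resolution) = P(Priority)·P(Resolution). For instance P(Priority=P1) = 0.300, P(Resolution=4-24h) = 0.300, and 0.300×0.300 = 0.090 matches the joint entry. So Priority and Resolution are independent.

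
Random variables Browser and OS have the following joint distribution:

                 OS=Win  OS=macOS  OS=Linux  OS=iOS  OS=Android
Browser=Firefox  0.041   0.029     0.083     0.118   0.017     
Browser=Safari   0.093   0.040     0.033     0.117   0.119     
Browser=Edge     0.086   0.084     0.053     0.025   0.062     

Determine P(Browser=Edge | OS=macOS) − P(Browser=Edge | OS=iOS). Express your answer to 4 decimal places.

P(OS=macOS) = 0.029 + 0.040 + 0.084 = 0.153; P(Browser=Edge | OS=macOS) = 0.084/0.153 = 0.54902.
P(OS=iOS) = 0.118 + 0.117 + 0.025 = 0.260; P(Browser=Edge | OS=iOS) = 0.025/0.260 = 0.09615.
Difference = 0.4529.

0.4529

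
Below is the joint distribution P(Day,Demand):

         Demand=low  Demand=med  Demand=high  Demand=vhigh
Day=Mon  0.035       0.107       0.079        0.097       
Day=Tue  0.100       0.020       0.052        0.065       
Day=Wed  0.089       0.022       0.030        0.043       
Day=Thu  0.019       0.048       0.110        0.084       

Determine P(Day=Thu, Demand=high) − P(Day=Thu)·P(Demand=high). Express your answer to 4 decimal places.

0.0393

P(Day=Thu) = 0.019 + 0.048 + 0.110 + 0.084 = 0.261.
P(Demand=high) = 0.079 + 0.052 + 0.030 + 0.110 = 0.271.
P(Day=Thu, Demand=high) − P(Day=Thu)P(Demand=high) = 0.110 − 0.261×0.271 = 0.0393.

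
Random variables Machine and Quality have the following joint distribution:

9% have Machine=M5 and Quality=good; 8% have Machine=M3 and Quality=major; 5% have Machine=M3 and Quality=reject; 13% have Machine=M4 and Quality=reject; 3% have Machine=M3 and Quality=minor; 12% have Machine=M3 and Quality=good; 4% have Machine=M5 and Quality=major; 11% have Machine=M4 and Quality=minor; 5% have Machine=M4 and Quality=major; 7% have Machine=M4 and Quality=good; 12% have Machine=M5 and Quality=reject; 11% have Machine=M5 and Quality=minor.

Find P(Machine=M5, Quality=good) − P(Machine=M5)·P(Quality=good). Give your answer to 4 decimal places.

-0.0108

P(Machine=M5) = 0.09 + 0.11 + 0.04 + 0.12 = 0.36.
P(Quality=good) = 0.12 + 0.07 + 0.09 = 0.28.
P(Machine=M5, Quality=good) − P(Machine=M5)P(Quality=good) = 0.09 − 0.36×0.28 = -0.0108.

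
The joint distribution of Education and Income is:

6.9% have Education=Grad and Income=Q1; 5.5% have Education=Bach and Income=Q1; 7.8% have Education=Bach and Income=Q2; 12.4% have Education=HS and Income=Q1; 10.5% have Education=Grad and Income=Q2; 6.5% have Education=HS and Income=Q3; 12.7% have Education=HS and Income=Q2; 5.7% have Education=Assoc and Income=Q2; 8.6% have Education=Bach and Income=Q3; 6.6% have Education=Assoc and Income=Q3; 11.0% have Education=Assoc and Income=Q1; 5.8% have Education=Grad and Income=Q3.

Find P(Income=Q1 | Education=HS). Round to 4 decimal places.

P(Education=HS) = 0.124 + 0.127 + 0.065 = 0.316.
P(Income=Q1 | Education=HS) = 0.124/0.316 = 0.3924.

0.3924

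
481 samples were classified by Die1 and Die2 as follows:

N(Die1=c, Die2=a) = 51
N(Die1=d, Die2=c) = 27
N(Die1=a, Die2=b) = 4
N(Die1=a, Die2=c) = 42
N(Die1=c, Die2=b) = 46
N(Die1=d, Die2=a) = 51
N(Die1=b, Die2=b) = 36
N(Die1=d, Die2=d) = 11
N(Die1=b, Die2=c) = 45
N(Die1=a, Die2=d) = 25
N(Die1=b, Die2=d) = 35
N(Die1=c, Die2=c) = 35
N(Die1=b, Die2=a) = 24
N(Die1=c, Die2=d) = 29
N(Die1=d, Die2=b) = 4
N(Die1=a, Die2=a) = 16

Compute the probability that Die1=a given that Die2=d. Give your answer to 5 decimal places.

Total with Die2=d: 25 + 35 + 29 + 11 = 100.
P(Die1=a | Die2=d) = 25/100 = 0.25000.

0.25000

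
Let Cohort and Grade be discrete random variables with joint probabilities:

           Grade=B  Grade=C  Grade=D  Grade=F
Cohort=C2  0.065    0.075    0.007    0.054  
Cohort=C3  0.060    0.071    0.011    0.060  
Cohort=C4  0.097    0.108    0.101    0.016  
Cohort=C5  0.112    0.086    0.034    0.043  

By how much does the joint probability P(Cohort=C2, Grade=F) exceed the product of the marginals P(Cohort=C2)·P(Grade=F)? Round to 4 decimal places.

P(Cohort=C2) = 0.065 + 0.075 + 0.007 + 0.054 = 0.201.
P(Grade=F) = 0.054 + 0.060 + 0.016 + 0.043 = 0.173.
P(Cohort=C2, Grade=F) − P(Cohort=C2)P(Grade=F) = 0.054 − 0.201×0.173 = 0.0192.

0.0192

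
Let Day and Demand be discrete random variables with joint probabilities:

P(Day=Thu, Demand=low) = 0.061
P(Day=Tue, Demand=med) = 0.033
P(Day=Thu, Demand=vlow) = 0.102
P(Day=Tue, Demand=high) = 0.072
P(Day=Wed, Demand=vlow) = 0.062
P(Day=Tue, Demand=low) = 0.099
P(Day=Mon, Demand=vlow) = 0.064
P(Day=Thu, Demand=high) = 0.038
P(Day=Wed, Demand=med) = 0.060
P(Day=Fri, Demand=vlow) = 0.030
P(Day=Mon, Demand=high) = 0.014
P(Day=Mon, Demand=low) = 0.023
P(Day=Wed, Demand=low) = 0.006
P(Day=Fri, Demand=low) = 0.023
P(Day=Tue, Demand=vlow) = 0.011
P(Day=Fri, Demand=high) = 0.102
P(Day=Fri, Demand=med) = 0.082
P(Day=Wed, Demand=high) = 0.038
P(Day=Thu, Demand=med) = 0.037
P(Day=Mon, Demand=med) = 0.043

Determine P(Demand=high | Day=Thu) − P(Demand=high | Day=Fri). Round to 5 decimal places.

P(Day=Thu) = 0.102 + 0.061 + 0.037 + 0.038 = 0.238; P(Demand=high | Day=Thu) = 0.038/0.238 = 0.159664.
P(Day=Fri) = 0.030 + 0.023 + 0.082 + 0.102 = 0.237; P(Demand=high | Day=Fri) = 0.102/0.237 = 0.430380.
Difference = -0.27072.

-0.27072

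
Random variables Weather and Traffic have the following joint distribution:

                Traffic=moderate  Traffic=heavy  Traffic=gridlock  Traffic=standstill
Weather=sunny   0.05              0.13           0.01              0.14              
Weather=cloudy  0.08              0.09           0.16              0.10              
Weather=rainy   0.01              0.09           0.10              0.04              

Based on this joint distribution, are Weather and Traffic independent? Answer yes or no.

P(Weather=sunny) = 0.33 and P(Traffic=gridlock) = 0.27, so their product is 0.0891, but P(Weather=sunny, Traffic=gridlock) = 0.01. Since these differ, Weather and Traffic are not independent.

no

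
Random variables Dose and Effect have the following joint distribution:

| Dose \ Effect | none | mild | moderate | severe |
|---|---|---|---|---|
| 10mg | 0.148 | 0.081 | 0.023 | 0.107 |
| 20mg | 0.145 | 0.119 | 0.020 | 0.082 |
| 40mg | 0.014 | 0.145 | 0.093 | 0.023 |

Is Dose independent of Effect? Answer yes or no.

no

P(Dose=40mg) = 0.275 and P(Effect=none) = 0.307, so their product is 0.08443, but P(Dose=40mg, Effect=none) = 0.014. Since these differ, Dose and Effect are not independent.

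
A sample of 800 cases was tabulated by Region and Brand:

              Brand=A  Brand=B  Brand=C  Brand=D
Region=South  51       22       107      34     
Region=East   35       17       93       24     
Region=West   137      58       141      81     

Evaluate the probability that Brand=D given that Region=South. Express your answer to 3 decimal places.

0.159

Total with Region=South: 51 + 22 + 107 + 34 = 214.
P(Brand=D | Region=South) = 34/214 = 0.159.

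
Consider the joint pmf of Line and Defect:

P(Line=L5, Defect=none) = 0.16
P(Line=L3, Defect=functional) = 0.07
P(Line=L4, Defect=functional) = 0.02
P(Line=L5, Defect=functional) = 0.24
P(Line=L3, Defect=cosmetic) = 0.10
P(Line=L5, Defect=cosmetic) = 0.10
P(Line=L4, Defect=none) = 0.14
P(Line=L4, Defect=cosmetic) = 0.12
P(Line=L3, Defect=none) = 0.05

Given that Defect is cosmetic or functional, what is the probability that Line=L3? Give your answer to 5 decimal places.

0.26154

P(Defect=cosmetic) = 0.10 + 0.12 + 0.10 = 0.32.
P(Defect=functional) = 0.07 + 0.02 + 0.24 = 0.33.
P(Defect ∈ {cosmetic, functional}) = 0.32 + 0.33 = 0.65; P(Line=L3, Defect ∈ {cosmetic, functional}) = 0.10 + 0.07 = 0.17.
P(Line=L3 | Defect ∈ {cosmetic, functional}) = 0.17/0.65 = 0.26154.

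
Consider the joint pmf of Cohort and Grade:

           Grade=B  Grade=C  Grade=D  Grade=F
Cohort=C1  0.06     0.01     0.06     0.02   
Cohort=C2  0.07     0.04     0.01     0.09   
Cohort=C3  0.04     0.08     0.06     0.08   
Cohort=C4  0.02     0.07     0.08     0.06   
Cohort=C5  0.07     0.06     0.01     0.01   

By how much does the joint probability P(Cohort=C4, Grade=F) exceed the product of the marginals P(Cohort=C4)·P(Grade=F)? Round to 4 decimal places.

P(Cohort=C4) = 0.02 + 0.07 + 0.08 + 0.06 = 0.23.
P(Grade=F) = 0.02 + 0.09 + 0.08 + 0.06 + 0.01 = 0.26.
P(Cohort=C4, Grade=F) − P(Cohort=C4)P(Grade=F) = 0.06 − 0.23×0.26 = 0.0002.

0.0002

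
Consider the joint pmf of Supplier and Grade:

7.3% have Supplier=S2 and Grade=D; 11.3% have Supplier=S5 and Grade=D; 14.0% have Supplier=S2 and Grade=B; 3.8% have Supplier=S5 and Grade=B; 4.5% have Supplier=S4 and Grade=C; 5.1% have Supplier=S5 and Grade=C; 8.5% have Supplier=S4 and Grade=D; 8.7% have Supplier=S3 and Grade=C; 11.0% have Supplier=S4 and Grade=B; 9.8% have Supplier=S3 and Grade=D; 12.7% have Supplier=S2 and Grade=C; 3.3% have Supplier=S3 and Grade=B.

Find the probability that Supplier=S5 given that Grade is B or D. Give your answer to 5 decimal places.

P(Grade=B) = 0.140 + 0.033 + 0.110 + 0.038 = 0.321.
P(Grade=D) = 0.073 + 0.098 + 0.085 + 0.113 = 0.369.
P(Grade ∈ {B, D}) = 0.321 + 0.369 = 0.690; P(Supplier=S5, Grade ∈ {B, D}) = 0.038 + 0.113 = 0.151.
P(Supplier=S5 | Grade ∈ {B, D}) = 0.151/0.690 = 0.21884.

0.21884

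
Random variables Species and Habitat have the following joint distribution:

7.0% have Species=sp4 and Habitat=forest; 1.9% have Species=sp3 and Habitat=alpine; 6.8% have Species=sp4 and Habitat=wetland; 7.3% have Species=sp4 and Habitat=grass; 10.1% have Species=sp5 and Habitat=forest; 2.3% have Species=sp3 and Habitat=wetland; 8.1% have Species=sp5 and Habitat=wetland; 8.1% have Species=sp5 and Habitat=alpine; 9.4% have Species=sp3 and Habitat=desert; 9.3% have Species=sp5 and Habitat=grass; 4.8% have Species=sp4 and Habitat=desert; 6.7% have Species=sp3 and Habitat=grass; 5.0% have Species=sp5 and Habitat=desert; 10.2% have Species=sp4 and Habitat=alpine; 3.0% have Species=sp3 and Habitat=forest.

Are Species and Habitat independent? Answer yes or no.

P(Species=sp3) = 0.233 and P(Habitat=desert) = 0.192, so their product is 0.04474, but P(Species=sp3, Habitat=desert) = 0.094. Since these differ, Species and Habitat are not independent.

no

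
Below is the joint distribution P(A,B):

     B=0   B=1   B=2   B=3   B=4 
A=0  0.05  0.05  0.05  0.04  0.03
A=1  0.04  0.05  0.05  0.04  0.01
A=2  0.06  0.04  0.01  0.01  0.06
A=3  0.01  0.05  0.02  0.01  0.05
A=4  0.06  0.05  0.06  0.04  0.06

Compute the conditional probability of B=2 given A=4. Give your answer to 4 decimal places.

0.2222

P(A=4) = 0.06 + 0.05 + 0.06 + 0.04 + 0.06 = 0.27.
P(B=2 | A=4) = 0.06/0.27 = 0.2222.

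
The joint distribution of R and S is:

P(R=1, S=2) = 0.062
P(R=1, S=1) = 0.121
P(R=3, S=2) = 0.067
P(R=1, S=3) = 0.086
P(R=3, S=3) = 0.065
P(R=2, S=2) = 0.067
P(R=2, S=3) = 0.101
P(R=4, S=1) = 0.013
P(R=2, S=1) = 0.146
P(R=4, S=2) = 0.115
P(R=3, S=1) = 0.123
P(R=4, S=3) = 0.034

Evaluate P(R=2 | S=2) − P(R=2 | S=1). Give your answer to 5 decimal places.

P(S=2) = 0.062 + 0.067 + 0.067 + 0.115 = 0.311; P(R=2 | S=2) = 0.067/0.311 = 0.215434.
P(S=1) = 0.121 + 0.146 + 0.123 + 0.013 = 0.403; P(R=2 | S=1) = 0.146/0.403 = 0.362283.
Difference = -0.14685.

-0.14685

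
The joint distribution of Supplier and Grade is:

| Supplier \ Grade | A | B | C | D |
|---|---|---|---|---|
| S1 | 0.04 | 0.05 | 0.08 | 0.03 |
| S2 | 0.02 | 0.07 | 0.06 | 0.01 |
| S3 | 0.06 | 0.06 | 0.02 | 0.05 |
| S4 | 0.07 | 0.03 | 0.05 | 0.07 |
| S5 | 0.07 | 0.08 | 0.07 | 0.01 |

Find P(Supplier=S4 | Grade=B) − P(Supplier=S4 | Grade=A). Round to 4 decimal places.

-0.1658

P(Grade=B) = 0.05 + 0.07 + 0.06 + 0.03 + 0.08 = 0.29; P(Supplier=S4 | Grade=B) = 0.03/0.29 = 0.10345.
P(Grade=A) = 0.04 + 0.02 + 0.06 + 0.07 + 0.07 = 0.26; P(Supplier=S4 | Grade=A) = 0.07/0.26 = 0.26923.
Difference = -0.1658.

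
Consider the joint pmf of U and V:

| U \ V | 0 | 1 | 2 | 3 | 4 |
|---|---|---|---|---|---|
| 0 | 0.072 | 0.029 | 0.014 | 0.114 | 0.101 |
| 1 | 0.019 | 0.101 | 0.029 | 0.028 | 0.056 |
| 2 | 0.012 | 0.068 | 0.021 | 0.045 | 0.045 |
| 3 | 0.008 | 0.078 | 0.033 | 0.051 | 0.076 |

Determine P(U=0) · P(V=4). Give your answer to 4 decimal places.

P(U=0) = 0.072 + 0.029 + 0.014 + 0.114 + 0.101 = 0.330.
P(V=4) = 0.101 + 0.056 + 0.045 + 0.076 = 0.278.
Product: 0.330 × 0.278 = 0.0917.

0.0917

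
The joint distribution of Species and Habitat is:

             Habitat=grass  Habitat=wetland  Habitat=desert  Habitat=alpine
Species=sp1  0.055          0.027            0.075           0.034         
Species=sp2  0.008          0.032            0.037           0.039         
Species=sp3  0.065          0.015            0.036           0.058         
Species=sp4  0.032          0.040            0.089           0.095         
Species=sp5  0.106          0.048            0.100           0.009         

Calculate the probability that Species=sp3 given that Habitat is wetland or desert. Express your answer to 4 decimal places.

P(Habitat=wetland) = 0.027 + 0.032 + 0.015 + 0.040 + 0.048 = 0.162.
P(Habitat=desert) = 0.075 + 0.037 + 0.036 + 0.089 + 0.100 = 0.337.
P(Habitat ∈ {wetland, desert}) = 0.162 + 0.337 = 0.499; P(Species=sp3, Habitat ∈ {wetland, desert}) = 0.015 + 0.036 = 0.051.
P(Species=sp3 | Habitat ∈ {wetland, desert}) = 0.051/0.499 = 0.1022.

0.1022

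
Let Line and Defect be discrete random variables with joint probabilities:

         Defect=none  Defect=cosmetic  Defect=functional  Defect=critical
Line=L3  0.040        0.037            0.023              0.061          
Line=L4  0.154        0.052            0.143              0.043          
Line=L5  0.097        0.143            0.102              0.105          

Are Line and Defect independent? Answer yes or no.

no

P(Line=L4) = 0.392 and P(Defect=none) = 0.291, so their product is 0.11407, but P(Line=L4, Defect=none) = 0.154. Since these differ, Line and Defect are not independent.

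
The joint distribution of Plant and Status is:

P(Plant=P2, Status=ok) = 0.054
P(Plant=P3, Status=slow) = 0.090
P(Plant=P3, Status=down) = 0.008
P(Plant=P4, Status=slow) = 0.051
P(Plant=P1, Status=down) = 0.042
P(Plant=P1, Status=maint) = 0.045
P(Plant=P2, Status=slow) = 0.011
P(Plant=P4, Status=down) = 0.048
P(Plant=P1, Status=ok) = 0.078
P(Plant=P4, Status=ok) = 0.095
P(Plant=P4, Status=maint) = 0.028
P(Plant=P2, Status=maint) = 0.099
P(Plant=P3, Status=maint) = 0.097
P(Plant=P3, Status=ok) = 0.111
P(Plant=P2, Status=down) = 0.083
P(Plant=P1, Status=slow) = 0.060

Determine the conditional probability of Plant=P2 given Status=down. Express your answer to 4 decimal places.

0.4586

P(Status=down) = 0.042 + 0.083 + 0.008 + 0.048 = 0.181.
P(Plant=P2 | Status=down) = 0.083/0.181 = 0.4586.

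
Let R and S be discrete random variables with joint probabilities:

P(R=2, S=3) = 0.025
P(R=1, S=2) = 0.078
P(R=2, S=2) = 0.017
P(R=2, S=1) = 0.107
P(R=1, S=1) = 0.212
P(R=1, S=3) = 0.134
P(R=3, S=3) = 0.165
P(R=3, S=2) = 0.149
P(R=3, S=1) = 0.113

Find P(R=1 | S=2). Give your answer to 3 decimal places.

P(S=2) = 0.078 + 0.017 + 0.149 = 0.244.
P(R=1 | S=2) = 0.078/0.244 = 0.320.

0.320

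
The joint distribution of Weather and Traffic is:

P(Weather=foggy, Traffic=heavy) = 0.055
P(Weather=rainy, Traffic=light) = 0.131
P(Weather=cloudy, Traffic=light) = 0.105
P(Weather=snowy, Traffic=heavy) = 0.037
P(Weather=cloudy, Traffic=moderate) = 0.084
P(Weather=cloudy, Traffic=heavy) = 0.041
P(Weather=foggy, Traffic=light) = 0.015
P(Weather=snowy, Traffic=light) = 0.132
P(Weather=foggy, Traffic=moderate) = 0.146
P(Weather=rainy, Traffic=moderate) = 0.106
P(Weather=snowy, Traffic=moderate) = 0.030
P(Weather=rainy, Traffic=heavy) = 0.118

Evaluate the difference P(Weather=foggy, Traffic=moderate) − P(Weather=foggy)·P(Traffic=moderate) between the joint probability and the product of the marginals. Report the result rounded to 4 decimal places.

0.0669

P(Weather=foggy) = 0.015 + 0.146 + 0.055 = 0.216.
P(Traffic=moderate) = 0.084 + 0.106 + 0.030 + 0.146 = 0.366.
P(Weather=foggy, Traffic=moderate) − P(Weather=foggy)P(Traffic=moderate) = 0.146 − 0.216×0.366 = 0.0669.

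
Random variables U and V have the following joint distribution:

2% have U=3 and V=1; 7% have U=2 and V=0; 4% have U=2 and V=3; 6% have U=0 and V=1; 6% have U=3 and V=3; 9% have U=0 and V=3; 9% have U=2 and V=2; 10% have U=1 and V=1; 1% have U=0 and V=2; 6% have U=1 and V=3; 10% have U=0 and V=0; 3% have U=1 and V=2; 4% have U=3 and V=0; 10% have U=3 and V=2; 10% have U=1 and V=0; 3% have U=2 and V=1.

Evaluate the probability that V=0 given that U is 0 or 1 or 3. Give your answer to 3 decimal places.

P(U=0) = 0.10 + 0.06 + 0.01 + 0.09 = 0.26.
P(U=1) = 0.10 + 0.10 + 0.03 + 0.06 = 0.29.
P(U=3) = 0.04 + 0.02 + 0.10 + 0.06 = 0.22.
P(U ∈ {0, 1, 3}) = 0.26 + 0.29 + 0.22 = 0.77; P(V=0, U ∈ {0, 1, 3}) = 0.10 + 0.10 + 0.04 = 0.24.
P(V=0 | U ∈ {0, 1, 3}) = 0.24/0.77 = 0.312.

0.312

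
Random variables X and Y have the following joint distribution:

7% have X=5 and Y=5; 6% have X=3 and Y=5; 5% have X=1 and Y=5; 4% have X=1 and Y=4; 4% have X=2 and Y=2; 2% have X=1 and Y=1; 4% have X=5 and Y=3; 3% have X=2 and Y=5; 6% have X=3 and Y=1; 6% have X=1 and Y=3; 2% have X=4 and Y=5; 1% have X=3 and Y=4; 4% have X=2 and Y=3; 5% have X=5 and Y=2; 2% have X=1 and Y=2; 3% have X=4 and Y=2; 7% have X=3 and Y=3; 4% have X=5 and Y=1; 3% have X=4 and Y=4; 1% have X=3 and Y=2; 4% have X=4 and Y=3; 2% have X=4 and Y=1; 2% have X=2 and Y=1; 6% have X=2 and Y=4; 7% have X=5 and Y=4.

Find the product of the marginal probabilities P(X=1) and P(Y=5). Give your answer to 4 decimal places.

P(X=1) = 0.02 + 0.02 + 0.06 + 0.04 + 0.05 = 0.19.
P(Y=5) = 0.05 + 0.03 + 0.06 + 0.02 + 0.07 = 0.23.
Product: 0.19 × 0.23 = 0.0437.

0.0437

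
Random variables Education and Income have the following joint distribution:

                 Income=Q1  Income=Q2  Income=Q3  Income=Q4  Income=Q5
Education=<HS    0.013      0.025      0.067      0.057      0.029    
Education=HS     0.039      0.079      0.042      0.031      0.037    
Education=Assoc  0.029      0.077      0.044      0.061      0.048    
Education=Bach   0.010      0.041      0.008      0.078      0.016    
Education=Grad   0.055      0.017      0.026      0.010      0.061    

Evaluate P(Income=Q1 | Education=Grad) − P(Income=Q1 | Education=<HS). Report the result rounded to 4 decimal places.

P(Education=Grad) = 0.055 + 0.017 + 0.026 + 0.010 + 0.061 = 0.169; P(Income=Q1 | Education=Grad) = 0.055/0.169 = 0.32544.
P(Education=<HS) = 0.013 + 0.025 + 0.067 + 0.057 + 0.029 = 0.191; P(Income=Q1 | Education=<HS) = 0.013/0.191 = 0.06806.
Difference = 0.2574.

0.2574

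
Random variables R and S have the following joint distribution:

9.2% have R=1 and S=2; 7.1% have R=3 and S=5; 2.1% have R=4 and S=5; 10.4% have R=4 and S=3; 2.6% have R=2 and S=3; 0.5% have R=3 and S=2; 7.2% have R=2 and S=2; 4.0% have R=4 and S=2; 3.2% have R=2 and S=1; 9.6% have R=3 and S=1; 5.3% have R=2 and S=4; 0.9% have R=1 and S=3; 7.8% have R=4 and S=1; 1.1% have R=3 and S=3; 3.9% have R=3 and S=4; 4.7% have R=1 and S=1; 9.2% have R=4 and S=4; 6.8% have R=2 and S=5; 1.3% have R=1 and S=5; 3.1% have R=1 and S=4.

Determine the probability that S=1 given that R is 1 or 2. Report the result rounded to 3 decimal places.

0.178

P(R=1) = 0.047 + 0.092 + 0.009 + 0.031 + 0.013 = 0.192.
P(R=2) = 0.032 + 0.072 + 0.026 + 0.053 + 0.068 = 0.251.
P(R ∈ {1, 2}) = 0.192 + 0.251 = 0.443; P(S=1, R ∈ {1, 2}) = 0.047 + 0.032 = 0.079.
P(S=1 | R ∈ {1, 2}) = 0.079/0.443 = 0.178.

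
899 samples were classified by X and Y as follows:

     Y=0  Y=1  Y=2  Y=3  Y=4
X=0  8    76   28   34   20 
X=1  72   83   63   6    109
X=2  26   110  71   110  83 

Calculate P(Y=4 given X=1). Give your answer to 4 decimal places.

Total with X=1: 72 + 83 + 63 + 6 + 109 = 333.
P(Y=4 | X=1) = 109/333 = 0.3273.

0.3273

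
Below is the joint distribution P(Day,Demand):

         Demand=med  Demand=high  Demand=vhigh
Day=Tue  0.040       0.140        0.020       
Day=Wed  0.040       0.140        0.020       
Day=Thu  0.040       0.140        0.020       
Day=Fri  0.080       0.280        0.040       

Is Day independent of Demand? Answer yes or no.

Every cell satisfies P(Day,Demand) = P(Day)·P(Demand). For instance P(Day=Fri) = 0.400, P(Demand=vhigh) = 0.100, and 0.400×0.100 = 0.040 matches the joint entry. So Day and Demand are independent.

yes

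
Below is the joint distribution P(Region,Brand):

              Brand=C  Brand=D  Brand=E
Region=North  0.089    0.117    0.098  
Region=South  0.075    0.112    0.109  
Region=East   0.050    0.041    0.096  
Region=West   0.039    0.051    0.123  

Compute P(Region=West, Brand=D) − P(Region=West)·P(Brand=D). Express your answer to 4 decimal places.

P(Region=West) = 0.039 + 0.051 + 0.123 = 0.213.
P(Brand=D) = 0.117 + 0.112 + 0.041 + 0.051 = 0.321.
P(Region=West, Brand=D) − P(Region=West)P(Brand=D) = 0.051 − 0.213×0.321 = -0.0174.

-0.0174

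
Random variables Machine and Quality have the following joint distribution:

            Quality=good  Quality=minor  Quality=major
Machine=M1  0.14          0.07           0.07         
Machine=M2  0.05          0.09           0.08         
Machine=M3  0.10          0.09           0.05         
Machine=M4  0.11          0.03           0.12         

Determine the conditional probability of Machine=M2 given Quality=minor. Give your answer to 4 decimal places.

P(Quality=minor) = 0.07 + 0.09 + 0.09 + 0.03 = 0.28.
P(Machine=M2 | Quality=minor) = 0.09/0.28 = 0.3214.

0.3214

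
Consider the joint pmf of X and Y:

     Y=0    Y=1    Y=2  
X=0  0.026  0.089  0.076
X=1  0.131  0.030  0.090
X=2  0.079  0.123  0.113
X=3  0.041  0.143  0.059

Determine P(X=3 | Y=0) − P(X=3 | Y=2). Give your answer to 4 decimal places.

-0.0265

P(Y=0) = 0.026 + 0.131 + 0.079 + 0.041 = 0.277; P(X=3 | Y=0) = 0.041/0.277 = 0.14801.
P(Y=2) = 0.076 + 0.090 + 0.113 + 0.059 = 0.338; P(X=3 | Y=2) = 0.059/0.338 = 0.17456.
Difference = -0.0265.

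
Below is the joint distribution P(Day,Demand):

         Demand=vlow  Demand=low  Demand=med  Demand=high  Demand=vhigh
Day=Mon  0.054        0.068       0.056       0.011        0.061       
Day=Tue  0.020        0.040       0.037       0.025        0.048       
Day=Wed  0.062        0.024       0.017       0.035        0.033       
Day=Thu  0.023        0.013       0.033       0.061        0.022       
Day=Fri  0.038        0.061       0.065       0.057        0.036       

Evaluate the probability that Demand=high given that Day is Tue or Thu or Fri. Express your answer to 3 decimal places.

P(Day=Tue) = 0.020 + 0.040 + 0.037 + 0.025 + 0.048 = 0.170.
P(Day=Thu) = 0.023 + 0.013 + 0.033 + 0.061 + 0.022 = 0.152.
P(Day=Fri) = 0.038 + 0.061 + 0.065 + 0.057 + 0.036 = 0.257.
P(Day ∈ {Tue, Thu, Fri}) = 0.170 + 0.152 + 0.257 = 0.579; P(Demand=high, Day ∈ {Tue, Thu, Fri}) = 0.025 + 0.061 + 0.057 = 0.143.
P(Demand=high | Day ∈ {Tue, Thu, Fri}) = 0.143/0.579 = 0.247.

0.247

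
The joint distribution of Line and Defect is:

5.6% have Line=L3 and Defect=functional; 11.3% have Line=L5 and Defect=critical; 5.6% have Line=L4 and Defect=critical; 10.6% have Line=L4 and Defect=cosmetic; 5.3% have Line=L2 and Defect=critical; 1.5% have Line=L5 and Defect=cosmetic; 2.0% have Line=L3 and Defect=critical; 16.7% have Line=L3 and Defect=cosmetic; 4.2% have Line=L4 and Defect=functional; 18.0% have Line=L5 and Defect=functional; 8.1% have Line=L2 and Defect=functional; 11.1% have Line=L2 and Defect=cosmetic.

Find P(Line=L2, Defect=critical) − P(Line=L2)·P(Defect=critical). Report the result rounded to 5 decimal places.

-0.00629

P(Line=L2) = 0.111 + 0.081 + 0.053 = 0.245.
P(Defect=critical) = 0.053 + 0.020 + 0.056 + 0.113 = 0.242.
P(Line=L2, Defect=critical) − P(Line=L2)P(Defect=critical) = 0.053 − 0.245×0.242 = -0.00629.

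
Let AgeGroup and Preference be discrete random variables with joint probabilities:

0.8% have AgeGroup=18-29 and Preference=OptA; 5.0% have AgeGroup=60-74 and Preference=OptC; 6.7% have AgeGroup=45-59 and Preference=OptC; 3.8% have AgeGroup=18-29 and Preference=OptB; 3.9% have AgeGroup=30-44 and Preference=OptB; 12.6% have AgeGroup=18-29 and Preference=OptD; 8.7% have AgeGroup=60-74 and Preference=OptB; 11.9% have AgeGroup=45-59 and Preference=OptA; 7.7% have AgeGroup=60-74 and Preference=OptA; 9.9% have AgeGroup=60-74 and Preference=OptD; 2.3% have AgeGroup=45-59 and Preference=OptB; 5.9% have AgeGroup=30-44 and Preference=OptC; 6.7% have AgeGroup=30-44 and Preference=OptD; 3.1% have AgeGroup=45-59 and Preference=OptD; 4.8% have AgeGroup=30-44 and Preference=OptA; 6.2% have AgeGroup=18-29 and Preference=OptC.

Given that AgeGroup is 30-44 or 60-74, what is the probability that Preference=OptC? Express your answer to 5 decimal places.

0.20722

P(AgeGroup=30-44) = 0.048 + 0.039 + 0.059 + 0.067 = 0.213.
P(AgeGroup=60-74) = 0.077 + 0.087 + 0.050 + 0.099 = 0.313.
P(AgeGroup ∈ {30-44, 60-74}) = 0.213 + 0.313 = 0.526; P(Preference=OptC, AgeGroup ∈ {30-44, 60-74}) = 0.059 + 0.050 = 0.109.
P(Preference=OptC | AgeGroup ∈ {30-44, 60-74}) = 0.109/0.526 = 0.20722.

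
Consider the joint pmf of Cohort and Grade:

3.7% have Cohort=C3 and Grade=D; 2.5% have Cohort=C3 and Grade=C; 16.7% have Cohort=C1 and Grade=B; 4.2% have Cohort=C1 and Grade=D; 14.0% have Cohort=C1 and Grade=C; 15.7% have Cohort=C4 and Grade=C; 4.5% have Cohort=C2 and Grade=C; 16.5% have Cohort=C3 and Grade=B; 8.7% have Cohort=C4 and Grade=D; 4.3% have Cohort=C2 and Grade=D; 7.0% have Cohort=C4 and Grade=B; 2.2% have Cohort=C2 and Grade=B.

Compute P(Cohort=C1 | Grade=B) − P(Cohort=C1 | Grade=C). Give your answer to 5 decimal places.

P(Grade=B) = 0.167 + 0.022 + 0.165 + 0.070 = 0.424; P(Cohort=C1 | Grade=B) = 0.167/0.424 = 0.393868.
P(Grade=C) = 0.140 + 0.045 + 0.025 + 0.157 = 0.367; P(Cohort=C1 | Grade=C) = 0.140/0.367 = 0.381471.
Difference = 0.01240.

0.01240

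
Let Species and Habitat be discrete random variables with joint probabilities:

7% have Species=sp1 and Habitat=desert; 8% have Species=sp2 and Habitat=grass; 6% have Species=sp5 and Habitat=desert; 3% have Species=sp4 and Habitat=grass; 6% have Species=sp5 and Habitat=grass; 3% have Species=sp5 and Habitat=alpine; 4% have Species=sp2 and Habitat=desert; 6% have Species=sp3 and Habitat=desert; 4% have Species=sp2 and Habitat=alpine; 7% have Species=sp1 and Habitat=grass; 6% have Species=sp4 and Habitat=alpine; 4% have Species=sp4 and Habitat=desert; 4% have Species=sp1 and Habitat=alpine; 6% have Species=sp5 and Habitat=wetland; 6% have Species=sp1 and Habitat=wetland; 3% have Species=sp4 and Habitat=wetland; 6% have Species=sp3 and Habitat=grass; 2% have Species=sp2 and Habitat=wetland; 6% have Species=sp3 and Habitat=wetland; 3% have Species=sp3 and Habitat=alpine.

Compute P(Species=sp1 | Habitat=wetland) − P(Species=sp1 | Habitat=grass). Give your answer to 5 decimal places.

0.02754

P(Habitat=wetland) = 0.06 + 0.02 + 0.06 + 0.03 + 0.06 = 0.23; P(Species=sp1 | Habitat=wetland) = 0.06/0.23 = 0.260870.
P(Habitat=grass) = 0.07 + 0.08 + 0.06 + 0.03 + 0.06 = 0.30; P(Species=sp1 | Habitat=grass) = 0.07/0.30 = 0.233333.
Difference = 0.02754.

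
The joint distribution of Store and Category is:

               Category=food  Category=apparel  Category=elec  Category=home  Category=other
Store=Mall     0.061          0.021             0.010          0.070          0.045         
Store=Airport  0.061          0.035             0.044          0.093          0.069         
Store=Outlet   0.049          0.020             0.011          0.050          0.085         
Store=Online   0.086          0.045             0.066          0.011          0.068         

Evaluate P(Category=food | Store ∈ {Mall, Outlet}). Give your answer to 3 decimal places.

P(Store=Mall) = 0.061 + 0.021 + 0.010 + 0.070 + 0.045 = 0.207.
P(Store=Outlet) = 0.049 + 0.020 + 0.011 + 0.050 + 0.085 = 0.215.
P(Store ∈ {Mall, Outlet}) = 0.207 + 0.215 = 0.422; P(Category=food, Store ∈ {Mall, Outlet}) = 0.061 + 0.049 = 0.110.
P(Category=food | Store ∈ {Mall, Outlet}) = 0.110/0.422 = 0.261.

0.261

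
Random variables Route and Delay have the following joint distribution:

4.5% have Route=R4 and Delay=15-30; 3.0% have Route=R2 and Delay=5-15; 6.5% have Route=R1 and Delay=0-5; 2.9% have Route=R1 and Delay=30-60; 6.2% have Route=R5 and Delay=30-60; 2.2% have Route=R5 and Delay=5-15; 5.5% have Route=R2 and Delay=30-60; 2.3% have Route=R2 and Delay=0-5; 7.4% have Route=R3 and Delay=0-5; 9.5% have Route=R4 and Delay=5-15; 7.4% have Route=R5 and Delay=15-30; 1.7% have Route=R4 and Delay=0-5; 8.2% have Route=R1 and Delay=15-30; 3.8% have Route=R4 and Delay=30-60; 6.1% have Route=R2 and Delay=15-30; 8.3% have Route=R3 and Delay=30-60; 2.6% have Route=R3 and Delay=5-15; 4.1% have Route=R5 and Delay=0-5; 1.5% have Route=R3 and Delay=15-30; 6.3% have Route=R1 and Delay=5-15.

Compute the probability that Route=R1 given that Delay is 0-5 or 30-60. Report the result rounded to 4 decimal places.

0.1930

P(Delay=0-5) = 0.065 + 0.023 + 0.074 + 0.017 + 0.041 = 0.220.
P(Delay=30-60) = 0.029 + 0.055 + 0.083 + 0.038 + 0.062 = 0.267.
P(Delay ∈ {0-5, 30-60}) = 0.220 + 0.267 = 0.487; P(Route=R1, Delay ∈ {0-5, 30-60}) = 0.065 + 0.029 = 0.094.
P(Route=R1 | Delay ∈ {0-5, 30-60}) = 0.094/0.487 = 0.1930.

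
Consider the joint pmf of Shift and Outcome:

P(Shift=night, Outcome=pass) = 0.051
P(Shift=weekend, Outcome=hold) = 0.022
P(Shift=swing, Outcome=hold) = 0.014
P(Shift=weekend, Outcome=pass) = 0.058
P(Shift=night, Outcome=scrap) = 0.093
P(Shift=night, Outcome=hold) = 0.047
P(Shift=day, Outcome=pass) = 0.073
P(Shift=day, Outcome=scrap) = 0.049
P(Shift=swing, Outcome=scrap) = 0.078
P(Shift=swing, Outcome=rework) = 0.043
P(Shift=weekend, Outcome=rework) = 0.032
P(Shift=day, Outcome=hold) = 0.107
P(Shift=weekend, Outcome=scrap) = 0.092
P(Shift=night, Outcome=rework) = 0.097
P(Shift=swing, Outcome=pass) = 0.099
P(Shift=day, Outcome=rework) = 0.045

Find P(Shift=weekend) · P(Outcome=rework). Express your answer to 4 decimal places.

0.0443

P(Shift=weekend) = 0.058 + 0.032 + 0.092 + 0.022 = 0.204.
P(Outcome=rework) = 0.045 + 0.043 + 0.097 + 0.032 = 0.217.
Product: 0.204 × 0.217 = 0.0443.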